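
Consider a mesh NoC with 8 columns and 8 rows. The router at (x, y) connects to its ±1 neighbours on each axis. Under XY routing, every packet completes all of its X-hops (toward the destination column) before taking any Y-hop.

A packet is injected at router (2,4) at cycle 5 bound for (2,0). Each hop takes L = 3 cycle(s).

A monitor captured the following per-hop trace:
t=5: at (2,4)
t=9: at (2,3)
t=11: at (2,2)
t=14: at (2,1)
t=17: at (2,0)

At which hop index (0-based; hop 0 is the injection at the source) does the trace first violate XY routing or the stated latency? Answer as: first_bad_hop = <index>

first_bad_hop = 1

check 1→ d=(0,-1) cyc+4: BAD: Δcyc=4≠L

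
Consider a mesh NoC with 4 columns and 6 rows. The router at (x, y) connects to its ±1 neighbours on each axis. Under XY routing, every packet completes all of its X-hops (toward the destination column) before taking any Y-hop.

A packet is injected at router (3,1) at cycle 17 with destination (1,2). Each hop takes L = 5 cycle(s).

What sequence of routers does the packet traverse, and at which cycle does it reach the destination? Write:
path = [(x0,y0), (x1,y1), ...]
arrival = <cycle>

path = [(3,1), (2,1), (1,1), (1,2)]
arrival = 32

t=17: at (3,1)
t=22: at (2,1) after W
t=27: at (1,1) after W
t=32: at (1,2) after N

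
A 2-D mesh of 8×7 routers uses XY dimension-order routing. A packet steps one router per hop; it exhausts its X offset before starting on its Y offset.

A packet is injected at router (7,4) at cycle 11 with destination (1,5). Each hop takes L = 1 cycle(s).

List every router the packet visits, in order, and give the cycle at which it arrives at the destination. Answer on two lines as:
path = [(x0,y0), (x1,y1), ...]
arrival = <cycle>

src (7,4)  cyc=11
W→(6,4)  cyc=12
W→(5,4)  cyc=13
W→(4,4)  cyc=14
W→(3,4)  cyc=15
W→(2,4)  cyc=16
W→(1,4)  cyc=17
N→(1,5)  cyc=18

path = [(7,4), (6,4), (5,4), (4,4), (3,4), (2,4), (1,4), (1,5)]
arrival = 18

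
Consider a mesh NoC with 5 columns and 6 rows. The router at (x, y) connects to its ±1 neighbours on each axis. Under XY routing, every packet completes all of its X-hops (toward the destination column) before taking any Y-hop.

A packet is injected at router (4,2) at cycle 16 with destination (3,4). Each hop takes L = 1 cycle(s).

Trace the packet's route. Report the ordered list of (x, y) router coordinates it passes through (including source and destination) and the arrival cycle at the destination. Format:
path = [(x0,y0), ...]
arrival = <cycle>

hop 0: (4,2) @ cyc 16
hop 1: (3,2) @ cyc 17  [W]
hop 2: (3,3) @ cyc 18  [N]
hop 3: (3,4) @ cyc 19  [N]

path = [(4,2), (3,2), (3,3), (3,4)]
arrival = 19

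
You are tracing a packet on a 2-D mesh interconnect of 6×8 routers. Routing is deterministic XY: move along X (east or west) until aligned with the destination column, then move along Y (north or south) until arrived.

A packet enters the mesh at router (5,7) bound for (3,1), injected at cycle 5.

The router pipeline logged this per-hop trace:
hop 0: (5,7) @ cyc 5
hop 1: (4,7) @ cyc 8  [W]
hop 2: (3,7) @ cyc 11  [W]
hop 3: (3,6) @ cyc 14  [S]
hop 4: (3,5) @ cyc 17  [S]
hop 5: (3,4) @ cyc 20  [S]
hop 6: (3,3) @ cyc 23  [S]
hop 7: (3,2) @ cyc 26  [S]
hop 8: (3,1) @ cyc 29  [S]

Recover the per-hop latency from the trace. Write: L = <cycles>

L = 3

Between hops 0 and 1 the cycle counter advances 8 − 5 = 3.
That increment is L by definition: L = 3.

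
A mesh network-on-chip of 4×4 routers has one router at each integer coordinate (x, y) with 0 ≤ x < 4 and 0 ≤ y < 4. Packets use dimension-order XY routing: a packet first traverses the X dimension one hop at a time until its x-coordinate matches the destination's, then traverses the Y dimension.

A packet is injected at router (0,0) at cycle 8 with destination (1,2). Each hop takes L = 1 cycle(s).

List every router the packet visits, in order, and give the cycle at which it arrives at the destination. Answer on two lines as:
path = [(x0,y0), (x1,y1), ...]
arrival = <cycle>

path = [(0,0), (1,0), (1,1), (1,2)]
arrival = 11

src (0,0)  cyc=8
E→(1,0)  cyc=9
N→(1,1)  cyc=10
N→(1,2)  cyc=11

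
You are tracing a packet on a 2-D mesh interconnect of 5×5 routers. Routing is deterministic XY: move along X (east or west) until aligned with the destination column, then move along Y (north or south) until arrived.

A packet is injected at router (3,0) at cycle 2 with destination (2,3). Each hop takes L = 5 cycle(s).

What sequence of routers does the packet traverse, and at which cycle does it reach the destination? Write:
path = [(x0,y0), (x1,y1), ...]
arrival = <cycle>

path = [(3,0), (2,0), (2,1), (2,2), (2,3)]
arrival = 22

#0 — 3,0 | c2
#1 — 2,0 | c7 | W
#2 — 2,1 | c12 | N
#3 — 2,2 | c17 | N
#4 — 2,3 | c22 | N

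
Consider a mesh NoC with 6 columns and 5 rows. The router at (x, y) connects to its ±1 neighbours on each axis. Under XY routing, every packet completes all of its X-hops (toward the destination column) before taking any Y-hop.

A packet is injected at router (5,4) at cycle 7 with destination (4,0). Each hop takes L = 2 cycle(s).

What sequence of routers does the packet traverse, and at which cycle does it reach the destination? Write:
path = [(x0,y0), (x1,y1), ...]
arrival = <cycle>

path = [(5,4), (4,4), (4,3), (4,2), (4,1), (4,0)]
arrival = 17

t=7: at (5,4)
t=9: at (4,4) after W
t=11: at (4,3) after S
t=13: at (4,2) after S
t=15: at (4,1) after S
t=17: at (4,0) after S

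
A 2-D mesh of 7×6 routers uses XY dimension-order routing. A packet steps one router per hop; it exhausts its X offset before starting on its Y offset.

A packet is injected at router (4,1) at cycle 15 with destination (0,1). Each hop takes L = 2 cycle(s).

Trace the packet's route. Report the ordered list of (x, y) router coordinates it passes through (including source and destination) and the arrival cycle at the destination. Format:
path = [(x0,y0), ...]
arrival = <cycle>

  0. router=(4,1) cycle=15 (inject)
  1. router=(3,1) cycle=17 dir=W
  2. router=(2,1) cycle=19 dir=W
  3. router=(1,1) cycle=21 dir=W
  4. router=(0,1) cycle=23 dir=W

path = [(4,1), (3,1), (2,1), (1,1), (0,1)]
arrival = 23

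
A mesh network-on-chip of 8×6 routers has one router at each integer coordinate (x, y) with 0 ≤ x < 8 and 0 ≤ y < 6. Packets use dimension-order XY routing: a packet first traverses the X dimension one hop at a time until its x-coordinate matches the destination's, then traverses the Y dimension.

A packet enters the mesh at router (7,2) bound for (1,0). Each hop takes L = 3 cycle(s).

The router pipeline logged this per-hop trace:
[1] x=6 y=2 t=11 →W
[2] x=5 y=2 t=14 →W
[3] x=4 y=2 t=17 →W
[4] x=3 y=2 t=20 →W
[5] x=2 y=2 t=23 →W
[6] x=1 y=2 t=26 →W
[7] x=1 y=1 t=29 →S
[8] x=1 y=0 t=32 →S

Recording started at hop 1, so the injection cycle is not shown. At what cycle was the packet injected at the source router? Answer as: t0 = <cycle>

t0 = 8

The first recorded entry is hop 1 at cycle 11.
Subtract one hop: t0 = 11 − 3 = 8.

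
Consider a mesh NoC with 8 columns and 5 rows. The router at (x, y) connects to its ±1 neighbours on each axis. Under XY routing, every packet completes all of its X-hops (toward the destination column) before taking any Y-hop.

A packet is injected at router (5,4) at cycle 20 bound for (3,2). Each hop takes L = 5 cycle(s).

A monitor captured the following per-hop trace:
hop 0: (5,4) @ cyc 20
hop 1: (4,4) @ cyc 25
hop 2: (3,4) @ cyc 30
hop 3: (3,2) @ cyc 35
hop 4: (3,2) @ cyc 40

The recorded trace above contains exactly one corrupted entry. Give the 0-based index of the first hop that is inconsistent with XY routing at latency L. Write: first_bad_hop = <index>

first_bad_hop = 3

check 1→ d=(-1,0) cyc+5: ok
check 2→ d=(-1,0) cyc+5: ok
check 3→ d=(0,-2) cyc+5: BAD: non-unit step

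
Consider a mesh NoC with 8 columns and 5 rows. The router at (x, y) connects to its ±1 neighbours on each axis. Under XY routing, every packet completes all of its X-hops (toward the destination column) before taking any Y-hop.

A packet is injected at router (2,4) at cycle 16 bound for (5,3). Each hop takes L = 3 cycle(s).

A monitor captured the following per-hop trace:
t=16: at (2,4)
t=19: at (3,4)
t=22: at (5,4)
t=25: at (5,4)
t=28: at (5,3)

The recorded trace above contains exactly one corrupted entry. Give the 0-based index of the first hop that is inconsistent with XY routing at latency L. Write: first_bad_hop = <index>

first_bad_hop = 2

check 1→ d=(1,0) cyc+3: ok
check 2→ d=(2,0) cyc+3: BAD: non-unit step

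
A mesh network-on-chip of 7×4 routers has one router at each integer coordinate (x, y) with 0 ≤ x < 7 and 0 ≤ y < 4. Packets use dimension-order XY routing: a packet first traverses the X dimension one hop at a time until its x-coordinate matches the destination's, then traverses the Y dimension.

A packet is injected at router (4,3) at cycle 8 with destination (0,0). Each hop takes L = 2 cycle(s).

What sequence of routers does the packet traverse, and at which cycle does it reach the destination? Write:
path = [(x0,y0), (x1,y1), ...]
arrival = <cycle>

src (4,3)  cyc=8
W→(3,3)  cyc=10
W→(2,3)  cyc=12
W→(1,3)  cyc=14
W→(0,3)  cyc=16
S→(0,2)  cyc=18
S→(0,1)  cyc=20
S→(0,0)  cyc=22

path = [(4,3), (3,3), (2,3), (1,3), (0,3), (0,2), (0,1), (0,0)]
arrival = 22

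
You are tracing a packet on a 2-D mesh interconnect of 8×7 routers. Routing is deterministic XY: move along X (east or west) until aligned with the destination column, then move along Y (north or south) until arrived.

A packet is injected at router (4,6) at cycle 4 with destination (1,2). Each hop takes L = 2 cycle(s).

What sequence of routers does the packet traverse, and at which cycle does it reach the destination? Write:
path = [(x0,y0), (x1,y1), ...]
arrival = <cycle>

path = [(4,6), (3,6), (2,6), (1,6), (1,5), (1,4), (1,3), (1,2)]
arrival = 18

  0. router=(4,6) cycle=4 (inject)
  1. router=(3,6) cycle=6 dir=W
  2. router=(2,6) cycle=8 dir=W
  3. router=(1,6) cycle=10 dir=W
  4. router=(1,5) cycle=12 dir=S
  5. router=(1,4) cycle=14 dir=S
  6. router=(1,3) cycle=16 dir=S
  7. router=(1,2) cycle=18 dir=S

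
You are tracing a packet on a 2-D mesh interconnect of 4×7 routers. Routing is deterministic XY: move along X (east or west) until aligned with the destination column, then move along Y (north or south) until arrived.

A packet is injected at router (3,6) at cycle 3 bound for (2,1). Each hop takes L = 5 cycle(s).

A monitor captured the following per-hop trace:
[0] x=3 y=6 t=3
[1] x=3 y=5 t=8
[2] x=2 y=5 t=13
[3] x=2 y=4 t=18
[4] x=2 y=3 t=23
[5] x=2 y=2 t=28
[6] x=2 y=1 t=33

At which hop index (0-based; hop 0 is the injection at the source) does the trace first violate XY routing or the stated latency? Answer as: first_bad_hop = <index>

first_bad_hop = 1

check 1→ d=(0,-1) cyc+5: BAD: Y-move but x=3≠2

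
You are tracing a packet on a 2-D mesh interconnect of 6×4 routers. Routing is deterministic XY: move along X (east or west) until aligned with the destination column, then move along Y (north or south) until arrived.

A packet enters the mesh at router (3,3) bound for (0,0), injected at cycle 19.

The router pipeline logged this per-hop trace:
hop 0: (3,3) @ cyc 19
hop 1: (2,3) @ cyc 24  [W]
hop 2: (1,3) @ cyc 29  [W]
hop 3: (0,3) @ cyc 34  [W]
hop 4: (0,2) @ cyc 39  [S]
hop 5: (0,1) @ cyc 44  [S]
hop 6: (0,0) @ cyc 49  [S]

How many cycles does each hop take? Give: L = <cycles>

L = 5

Between hops 0 and 1 the cycle counter advances 24 − 19 = 5.
Per-hop latency L = Δcyc = 5.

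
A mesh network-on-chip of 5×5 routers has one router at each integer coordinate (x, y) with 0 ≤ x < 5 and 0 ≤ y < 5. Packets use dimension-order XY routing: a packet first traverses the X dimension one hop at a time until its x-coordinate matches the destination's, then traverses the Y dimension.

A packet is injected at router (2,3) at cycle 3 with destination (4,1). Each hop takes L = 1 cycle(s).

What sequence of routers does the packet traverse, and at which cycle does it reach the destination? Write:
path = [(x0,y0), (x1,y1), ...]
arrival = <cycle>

path = [(2,3), (3,3), (4,3), (4,2), (4,1)]
arrival = 7

hop 0: (2,3) @ cyc 3
hop 1: (3,3) @ cyc 4  [E]
hop 2: (4,3) @ cyc 5  [E]
hop 3: (4,2) @ cyc 6  [S]
hop 4: (4,1) @ cyc 7  [S]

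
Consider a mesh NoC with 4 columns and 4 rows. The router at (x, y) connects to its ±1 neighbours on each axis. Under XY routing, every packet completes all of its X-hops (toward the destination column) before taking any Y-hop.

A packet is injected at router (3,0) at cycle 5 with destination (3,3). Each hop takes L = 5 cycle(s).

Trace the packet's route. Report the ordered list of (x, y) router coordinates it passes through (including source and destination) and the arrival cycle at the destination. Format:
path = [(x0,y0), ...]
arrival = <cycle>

path = [(3,0), (3,1), (3,2), (3,3)]
arrival = 20

[0] x=3 y=0 t=5
[1] x=3 y=1 t=10 →N
[2] x=3 y=2 t=15 →N
[3] x=3 y=3 t=20 →N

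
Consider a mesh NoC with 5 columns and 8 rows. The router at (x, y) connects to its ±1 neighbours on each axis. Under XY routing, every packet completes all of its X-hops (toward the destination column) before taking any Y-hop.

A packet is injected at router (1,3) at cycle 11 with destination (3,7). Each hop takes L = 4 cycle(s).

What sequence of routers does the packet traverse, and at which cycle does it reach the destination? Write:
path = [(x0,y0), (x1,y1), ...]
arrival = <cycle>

  0. router=(1,3) cycle=11 (inject)
  1. router=(2,3) cycle=15 dir=E
  2. router=(3,3) cycle=19 dir=E
  3. router=(3,4) cycle=23 dir=N
  4. router=(3,5) cycle=27 dir=N
  5. router=(3,6) cycle=31 dir=N
  6. router=(3,7) cycle=35 dir=N

path = [(1,3), (2,3), (3,3), (3,4), (3,5), (3,6), (3,7)]
arrival = 35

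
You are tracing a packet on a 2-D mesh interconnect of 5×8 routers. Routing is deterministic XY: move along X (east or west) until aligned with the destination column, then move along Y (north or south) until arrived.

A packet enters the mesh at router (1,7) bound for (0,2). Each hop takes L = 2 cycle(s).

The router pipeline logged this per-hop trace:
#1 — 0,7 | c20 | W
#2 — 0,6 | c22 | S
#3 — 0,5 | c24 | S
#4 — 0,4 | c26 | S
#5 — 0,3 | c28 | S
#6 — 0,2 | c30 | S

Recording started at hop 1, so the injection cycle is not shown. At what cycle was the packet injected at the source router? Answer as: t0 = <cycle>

At hop 1 the cycle is 20; in general cyc_k = t0 + kL.
t0 = cyc[1] − L = 20 − 2 = 18.

t0 = 18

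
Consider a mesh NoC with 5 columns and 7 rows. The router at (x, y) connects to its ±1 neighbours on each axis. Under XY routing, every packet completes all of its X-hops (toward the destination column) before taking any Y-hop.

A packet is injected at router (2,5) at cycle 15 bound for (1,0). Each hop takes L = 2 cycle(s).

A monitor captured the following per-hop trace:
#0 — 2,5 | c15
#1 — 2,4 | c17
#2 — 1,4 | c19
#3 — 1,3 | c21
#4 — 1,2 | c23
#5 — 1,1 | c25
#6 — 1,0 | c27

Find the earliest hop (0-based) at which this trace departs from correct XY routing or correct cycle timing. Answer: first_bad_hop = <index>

first_bad_hop = 1

[1] (+0,-1) / 2c ⇒ BAD: Y-move but x=2≠1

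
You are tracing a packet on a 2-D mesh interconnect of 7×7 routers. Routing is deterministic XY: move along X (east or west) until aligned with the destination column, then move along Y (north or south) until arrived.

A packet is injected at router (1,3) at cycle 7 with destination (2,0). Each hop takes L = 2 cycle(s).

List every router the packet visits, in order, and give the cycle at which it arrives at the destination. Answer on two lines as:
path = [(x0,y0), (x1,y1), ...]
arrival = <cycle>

path = [(1,3), (2,3), (2,2), (2,1), (2,0)]
arrival = 15

[0] x=1 y=3 t=7
[1] x=2 y=3 t=9 →E
[2] x=2 y=2 t=11 →S
[3] x=2 y=1 t=13 →S
[4] x=2 y=0 t=15 →S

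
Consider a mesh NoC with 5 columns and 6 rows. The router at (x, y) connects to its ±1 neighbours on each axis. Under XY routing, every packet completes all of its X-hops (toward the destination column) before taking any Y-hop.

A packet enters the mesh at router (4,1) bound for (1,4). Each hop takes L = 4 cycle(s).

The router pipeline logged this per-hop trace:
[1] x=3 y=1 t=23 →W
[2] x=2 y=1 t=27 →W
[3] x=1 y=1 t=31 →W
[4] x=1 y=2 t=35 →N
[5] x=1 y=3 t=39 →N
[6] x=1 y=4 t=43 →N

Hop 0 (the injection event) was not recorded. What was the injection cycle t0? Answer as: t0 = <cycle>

Hop 1 reached at cycle 23; hop k is at t0 + k·L.
Subtract one hop: t0 = 23 − 4 = 19.

t0 = 19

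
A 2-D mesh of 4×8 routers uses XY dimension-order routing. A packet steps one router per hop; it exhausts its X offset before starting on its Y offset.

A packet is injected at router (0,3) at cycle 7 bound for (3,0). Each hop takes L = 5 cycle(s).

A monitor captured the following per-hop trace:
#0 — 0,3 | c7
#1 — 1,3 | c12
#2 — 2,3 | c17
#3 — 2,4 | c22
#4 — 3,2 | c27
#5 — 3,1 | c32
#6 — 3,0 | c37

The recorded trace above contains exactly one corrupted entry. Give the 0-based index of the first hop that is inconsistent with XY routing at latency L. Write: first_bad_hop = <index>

first_bad_hop = 3

hop 1: step (+1,+0), +5 cyc — ok
hop 2: step (+1,+0), +5 cyc — ok
hop 3: step (+0,+1), +5 cyc — BAD: Y-move but x=2≠3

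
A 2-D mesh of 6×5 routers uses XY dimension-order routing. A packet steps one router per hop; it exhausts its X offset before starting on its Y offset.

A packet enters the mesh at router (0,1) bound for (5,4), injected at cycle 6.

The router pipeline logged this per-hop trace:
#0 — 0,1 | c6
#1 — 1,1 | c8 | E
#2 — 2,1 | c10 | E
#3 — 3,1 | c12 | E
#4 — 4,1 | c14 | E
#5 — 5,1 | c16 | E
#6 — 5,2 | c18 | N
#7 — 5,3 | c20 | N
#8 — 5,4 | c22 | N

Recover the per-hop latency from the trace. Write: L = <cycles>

L = 2

cyc[1] − cyc[0] = 8 − 6 = 2.
Per-hop latency L = Δcyc = 2.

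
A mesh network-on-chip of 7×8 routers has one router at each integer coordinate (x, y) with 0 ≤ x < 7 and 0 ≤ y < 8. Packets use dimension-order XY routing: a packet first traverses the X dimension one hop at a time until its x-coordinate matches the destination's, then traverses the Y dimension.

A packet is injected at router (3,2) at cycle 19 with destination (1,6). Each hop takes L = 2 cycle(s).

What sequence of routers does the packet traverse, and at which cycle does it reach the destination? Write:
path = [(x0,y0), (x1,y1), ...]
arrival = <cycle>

path = [(3,2), (2,2), (1,2), (1,3), (1,4), (1,5), (1,6)]
arrival = 31

[0] x=3 y=2 t=19
[1] x=2 y=2 t=21 →W
[2] x=1 y=2 t=23 →W
[3] x=1 y=3 t=25 →N
[4] x=1 y=4 t=27 →N
[5] x=1 y=5 t=29 →N
[6] x=1 y=6 t=31 →N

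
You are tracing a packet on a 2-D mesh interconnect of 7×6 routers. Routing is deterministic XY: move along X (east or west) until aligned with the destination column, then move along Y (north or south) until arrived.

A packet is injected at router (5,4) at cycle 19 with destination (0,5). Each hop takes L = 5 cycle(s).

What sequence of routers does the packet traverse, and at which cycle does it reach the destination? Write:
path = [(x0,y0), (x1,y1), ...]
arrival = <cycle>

#0 — 5,4 | c19
#1 — 4,4 | c24 | W
#2 — 3,4 | c29 | W
#3 — 2,4 | c34 | W
#4 — 1,4 | c39 | W
#5 — 0,4 | c44 | W
#6 — 0,5 | c49 | N

path = [(5,4), (4,4), (3,4), (2,4), (1,4), (0,4), (0,5)]
arrival = 49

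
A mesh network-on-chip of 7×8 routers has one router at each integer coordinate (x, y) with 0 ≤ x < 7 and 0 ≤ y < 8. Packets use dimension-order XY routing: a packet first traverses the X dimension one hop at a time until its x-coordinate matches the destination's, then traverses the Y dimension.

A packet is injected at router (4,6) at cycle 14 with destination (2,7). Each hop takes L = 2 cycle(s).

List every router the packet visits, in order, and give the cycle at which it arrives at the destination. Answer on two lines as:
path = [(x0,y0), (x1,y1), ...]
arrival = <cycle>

path = [(4,6), (3,6), (2,6), (2,7)]
arrival = 20

t=14: at (4,6)
t=16: at (3,6) after W
t=18: at (2,6) after W
t=20: at (2,7) after N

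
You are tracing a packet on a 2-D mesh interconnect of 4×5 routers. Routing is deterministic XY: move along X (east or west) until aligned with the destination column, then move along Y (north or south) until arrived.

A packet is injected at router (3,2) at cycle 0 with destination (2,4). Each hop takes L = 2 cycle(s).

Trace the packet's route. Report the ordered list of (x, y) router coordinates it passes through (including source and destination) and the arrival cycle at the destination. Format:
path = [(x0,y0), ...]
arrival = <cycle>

#0 — 3,2 | c0
#1 — 2,2 | c2 | W
#2 — 2,3 | c4 | N
#3 — 2,4 | c6 | N

path = [(3,2), (2,2), (2,3), (2,4)]
arrival = 6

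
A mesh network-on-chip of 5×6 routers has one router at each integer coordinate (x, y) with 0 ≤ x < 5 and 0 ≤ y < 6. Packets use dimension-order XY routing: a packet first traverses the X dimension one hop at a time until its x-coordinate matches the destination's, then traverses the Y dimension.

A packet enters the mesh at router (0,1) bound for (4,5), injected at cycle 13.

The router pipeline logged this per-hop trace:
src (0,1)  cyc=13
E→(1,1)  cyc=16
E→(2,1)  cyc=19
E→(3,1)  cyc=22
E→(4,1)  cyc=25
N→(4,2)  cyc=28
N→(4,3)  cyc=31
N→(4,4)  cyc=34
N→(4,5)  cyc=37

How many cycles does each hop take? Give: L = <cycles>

L = 3

cyc[1] − cyc[0] = 16 − 13 = 3.
That increment is L by definition: L = 3.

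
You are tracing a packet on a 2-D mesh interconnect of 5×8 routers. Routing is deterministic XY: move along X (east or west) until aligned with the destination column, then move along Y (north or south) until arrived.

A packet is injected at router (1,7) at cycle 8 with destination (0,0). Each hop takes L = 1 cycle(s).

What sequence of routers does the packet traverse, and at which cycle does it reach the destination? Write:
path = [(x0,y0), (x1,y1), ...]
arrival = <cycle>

t=8: at (1,7)
t=9: at (0,7) after W
t=10: at (0,6) after S
t=11: at (0,5) after S
t=12: at (0,4) after S
t=13: at (0,3) after S
t=14: at (0,2) after S
t=15: at (0,1) after S
t=16: at (0,0) after S

path = [(1,7), (0,7), (0,6), (0,5), (0,4), (0,3), (0,2), (0,1), (0,0)]
arrival = 16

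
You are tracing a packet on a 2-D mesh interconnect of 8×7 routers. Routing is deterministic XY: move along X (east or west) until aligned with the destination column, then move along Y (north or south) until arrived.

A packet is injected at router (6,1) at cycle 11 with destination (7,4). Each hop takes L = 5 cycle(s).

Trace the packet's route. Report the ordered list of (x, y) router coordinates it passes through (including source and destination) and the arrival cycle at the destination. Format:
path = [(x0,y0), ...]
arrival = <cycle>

path = [(6,1), (7,1), (7,2), (7,3), (7,4)]
arrival = 31

[0] x=6 y=1 t=11
[1] x=7 y=1 t=16 →E
[2] x=7 y=2 t=21 →N
[3] x=7 y=3 t=26 →N
[4] x=7 y=4 t=31 →N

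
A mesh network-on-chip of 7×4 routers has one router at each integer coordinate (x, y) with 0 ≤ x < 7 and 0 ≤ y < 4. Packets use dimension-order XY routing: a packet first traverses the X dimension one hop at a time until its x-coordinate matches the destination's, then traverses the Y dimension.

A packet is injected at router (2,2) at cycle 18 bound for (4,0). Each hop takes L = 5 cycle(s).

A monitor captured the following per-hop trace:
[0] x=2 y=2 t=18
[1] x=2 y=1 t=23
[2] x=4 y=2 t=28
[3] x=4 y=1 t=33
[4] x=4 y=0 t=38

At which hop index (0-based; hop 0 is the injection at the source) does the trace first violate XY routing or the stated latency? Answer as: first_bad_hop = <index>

first_bad_hop = 1

hop 1: step (+0,-1), +5 cyc — BAD: Y-move but x=2≠4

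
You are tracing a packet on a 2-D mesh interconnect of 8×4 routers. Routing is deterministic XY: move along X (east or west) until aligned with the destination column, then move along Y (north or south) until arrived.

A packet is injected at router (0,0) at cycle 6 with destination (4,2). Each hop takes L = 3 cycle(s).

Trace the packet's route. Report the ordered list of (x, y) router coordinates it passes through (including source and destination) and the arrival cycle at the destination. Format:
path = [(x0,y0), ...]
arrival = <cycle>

[0] x=0 y=0 t=6
[1] x=1 y=0 t=9 →E
[2] x=2 y=0 t=12 →E
[3] x=3 y=0 t=15 →E
[4] x=4 y=0 t=18 →E
[5] x=4 y=1 t=21 →N
[6] x=4 y=2 t=24 →N

path = [(0,0), (1,0), (2,0), (3,0), (4,0), (4,1), (4,2)]
arrival = 24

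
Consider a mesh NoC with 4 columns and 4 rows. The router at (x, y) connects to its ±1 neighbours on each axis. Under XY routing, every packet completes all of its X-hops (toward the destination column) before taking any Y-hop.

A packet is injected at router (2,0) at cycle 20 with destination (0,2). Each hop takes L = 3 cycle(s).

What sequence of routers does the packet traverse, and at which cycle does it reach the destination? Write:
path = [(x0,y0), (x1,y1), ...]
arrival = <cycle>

path = [(2,0), (1,0), (0,0), (0,1), (0,2)]
arrival = 32

src (2,0)  cyc=20
W→(1,0)  cyc=23
W→(0,0)  cyc=26
N→(0,1)  cyc=29
N→(0,2)  cyc=32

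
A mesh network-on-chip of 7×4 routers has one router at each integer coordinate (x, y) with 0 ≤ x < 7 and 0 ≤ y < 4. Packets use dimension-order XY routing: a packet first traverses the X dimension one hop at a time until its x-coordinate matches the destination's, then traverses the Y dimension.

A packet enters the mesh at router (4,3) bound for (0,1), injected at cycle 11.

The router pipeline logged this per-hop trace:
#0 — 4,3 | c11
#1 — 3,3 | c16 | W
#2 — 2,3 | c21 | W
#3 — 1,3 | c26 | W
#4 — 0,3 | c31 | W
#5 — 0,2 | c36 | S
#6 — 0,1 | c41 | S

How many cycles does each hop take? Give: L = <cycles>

From hop 0 (11) to hop 1 (16): +5 cycles.
Each hop adds L, hence L = 5.

L = 5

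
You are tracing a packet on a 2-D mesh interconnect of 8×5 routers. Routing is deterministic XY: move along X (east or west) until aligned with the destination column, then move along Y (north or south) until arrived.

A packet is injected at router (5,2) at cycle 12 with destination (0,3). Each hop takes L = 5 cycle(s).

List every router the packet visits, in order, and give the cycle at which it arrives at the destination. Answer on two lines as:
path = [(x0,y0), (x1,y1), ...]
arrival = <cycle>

path = [(5,2), (4,2), (3,2), (2,2), (1,2), (0,2), (0,3)]
arrival = 42

src (5,2)  cyc=12
W→(4,2)  cyc=17
W→(3,2)  cyc=22
W→(2,2)  cyc=27
W→(1,2)  cyc=32
W→(0,2)  cyc=37
N→(0,3)  cyc=42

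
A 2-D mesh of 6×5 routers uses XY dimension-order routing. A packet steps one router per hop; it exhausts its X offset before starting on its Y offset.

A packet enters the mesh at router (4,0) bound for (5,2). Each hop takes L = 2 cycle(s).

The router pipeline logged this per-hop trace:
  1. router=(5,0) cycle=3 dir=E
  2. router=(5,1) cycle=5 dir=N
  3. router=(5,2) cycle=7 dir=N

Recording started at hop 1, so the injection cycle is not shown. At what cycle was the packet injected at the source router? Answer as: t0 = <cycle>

t0 = 1

The first recorded entry is hop 1 at cycle 3.
Subtract one hop: t0 = 3 − 2 = 1.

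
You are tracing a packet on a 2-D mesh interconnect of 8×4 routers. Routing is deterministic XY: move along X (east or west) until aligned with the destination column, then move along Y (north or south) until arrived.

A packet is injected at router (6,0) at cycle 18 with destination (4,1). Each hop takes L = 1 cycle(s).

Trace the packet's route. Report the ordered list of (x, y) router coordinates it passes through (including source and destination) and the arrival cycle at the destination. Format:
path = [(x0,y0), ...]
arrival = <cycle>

src (6,0)  cyc=18
W→(5,0)  cyc=19
W→(4,0)  cyc=20
N→(4,1)  cyc=21

path = [(6,0), (5,0), (4,0), (4,1)]
arrival = 21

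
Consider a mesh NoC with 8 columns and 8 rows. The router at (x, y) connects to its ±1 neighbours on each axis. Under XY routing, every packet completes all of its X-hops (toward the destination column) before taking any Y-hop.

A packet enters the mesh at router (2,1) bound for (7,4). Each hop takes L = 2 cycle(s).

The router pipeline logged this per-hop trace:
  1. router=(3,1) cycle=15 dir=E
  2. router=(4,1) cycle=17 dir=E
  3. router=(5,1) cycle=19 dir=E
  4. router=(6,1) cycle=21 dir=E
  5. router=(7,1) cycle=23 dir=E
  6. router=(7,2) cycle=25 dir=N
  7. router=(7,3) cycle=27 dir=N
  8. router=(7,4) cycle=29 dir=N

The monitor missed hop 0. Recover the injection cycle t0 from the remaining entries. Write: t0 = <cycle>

The first recorded entry is hop 1 at cycle 15.
Subtract one hop: t0 = 15 − 2 = 13.

t0 = 13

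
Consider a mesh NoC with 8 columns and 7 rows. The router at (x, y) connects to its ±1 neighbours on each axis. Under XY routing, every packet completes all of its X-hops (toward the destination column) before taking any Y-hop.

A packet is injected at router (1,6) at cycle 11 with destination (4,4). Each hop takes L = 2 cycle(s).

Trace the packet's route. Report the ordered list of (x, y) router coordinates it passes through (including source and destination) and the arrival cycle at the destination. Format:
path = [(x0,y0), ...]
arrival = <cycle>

hop 0: (1,6) @ cyc 11
hop 1: (2,6) @ cyc 13  [E]
hop 2: (3,6) @ cyc 15  [E]
hop 3: (4,6) @ cyc 17  [E]
hop 4: (4,5) @ cyc 19  [S]
hop 5: (4,4) @ cyc 21  [S]

path = [(1,6), (2,6), (3,6), (4,6), (4,5), (4,4)]
arrival = 21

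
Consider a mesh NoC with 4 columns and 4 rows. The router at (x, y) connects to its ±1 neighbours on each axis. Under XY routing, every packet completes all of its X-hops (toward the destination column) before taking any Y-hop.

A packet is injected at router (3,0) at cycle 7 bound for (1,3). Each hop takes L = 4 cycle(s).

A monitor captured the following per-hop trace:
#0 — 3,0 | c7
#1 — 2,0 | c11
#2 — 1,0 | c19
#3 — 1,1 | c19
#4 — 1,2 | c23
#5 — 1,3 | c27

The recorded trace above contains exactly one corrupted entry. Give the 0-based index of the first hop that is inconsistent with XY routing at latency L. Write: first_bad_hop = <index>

check 1→ d=(-1,0) cyc+4: ok
check 2→ d=(-1,0) cyc+8: BAD: Δcyc=8≠L

first_bad_hop = 2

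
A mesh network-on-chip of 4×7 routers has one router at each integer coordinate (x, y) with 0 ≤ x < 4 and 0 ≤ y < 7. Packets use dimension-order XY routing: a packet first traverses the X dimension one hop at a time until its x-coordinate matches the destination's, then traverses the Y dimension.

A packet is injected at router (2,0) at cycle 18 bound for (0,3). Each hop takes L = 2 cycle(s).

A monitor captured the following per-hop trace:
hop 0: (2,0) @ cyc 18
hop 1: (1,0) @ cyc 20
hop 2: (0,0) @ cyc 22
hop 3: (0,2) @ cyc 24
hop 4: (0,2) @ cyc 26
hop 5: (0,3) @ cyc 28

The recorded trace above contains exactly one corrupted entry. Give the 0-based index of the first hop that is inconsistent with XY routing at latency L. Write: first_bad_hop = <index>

first_bad_hop = 3

  1: Δx=-1 Δy=+0 Δt=2 [ok]
  2: Δx=-1 Δy=+0 Δt=2 [ok]
  3: Δx=+0 Δy=+2 Δt=2 [BAD: non-unit step]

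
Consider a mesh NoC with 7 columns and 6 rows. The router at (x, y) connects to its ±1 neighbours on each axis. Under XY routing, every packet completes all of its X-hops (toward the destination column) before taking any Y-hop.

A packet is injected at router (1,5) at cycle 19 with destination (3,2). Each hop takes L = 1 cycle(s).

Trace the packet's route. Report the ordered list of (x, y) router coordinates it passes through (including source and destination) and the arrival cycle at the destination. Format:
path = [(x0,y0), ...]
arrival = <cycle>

path = [(1,5), (2,5), (3,5), (3,4), (3,3), (3,2)]
arrival = 24

t=19: at (1,5)
t=20: at (2,5) after E
t=21: at (3,5) after E
t=22: at (3,4) after S
t=23: at (3,3) after S
t=24: at (3,2) after S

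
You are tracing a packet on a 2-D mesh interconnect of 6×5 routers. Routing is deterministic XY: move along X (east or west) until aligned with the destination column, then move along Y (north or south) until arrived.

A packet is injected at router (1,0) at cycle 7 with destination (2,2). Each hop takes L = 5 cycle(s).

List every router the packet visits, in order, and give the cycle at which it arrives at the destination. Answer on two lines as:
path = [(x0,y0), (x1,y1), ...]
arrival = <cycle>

#0 — 1,0 | c7
#1 — 2,0 | c12 | E
#2 — 2,1 | c17 | N
#3 — 2,2 | c22 | N

path = [(1,0), (2,0), (2,1), (2,2)]
arrival = 22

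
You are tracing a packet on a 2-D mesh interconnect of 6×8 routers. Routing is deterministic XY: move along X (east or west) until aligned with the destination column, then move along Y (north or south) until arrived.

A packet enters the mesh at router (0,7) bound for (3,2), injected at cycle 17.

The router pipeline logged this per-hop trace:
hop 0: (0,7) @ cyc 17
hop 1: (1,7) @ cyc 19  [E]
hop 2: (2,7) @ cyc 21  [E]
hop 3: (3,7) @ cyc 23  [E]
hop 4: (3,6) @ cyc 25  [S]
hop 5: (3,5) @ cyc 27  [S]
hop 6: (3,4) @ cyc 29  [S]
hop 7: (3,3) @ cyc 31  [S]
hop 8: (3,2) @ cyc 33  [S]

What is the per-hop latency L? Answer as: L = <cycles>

From hop 0 (17) to hop 1 (19): +2 cycles.
One hop costs L cycles, so L = 2.

L = 2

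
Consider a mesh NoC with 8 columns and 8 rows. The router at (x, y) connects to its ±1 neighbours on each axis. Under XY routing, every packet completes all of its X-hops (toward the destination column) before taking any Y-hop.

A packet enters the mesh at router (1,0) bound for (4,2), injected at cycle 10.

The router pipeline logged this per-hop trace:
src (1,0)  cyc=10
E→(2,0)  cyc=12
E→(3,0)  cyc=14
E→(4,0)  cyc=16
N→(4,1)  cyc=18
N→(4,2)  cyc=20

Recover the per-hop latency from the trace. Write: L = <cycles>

L = 2

cyc[1] − cyc[0] = 12 − 10 = 2.
Each hop adds L, hence L = 2.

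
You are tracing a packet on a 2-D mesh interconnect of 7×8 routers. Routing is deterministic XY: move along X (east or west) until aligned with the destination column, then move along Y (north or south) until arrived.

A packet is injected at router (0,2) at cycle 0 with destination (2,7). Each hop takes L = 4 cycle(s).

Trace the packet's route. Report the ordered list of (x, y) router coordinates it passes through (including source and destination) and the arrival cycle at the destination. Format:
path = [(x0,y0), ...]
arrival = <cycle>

path = [(0,2), (1,2), (2,2), (2,3), (2,4), (2,5), (2,6), (2,7)]
arrival = 28

hop 0: (0,2) @ cyc 0
hop 1: (1,2) @ cyc 4  [E]
hop 2: (2,2) @ cyc 8  [E]
hop 3: (2,3) @ cyc 12  [N]
hop 4: (2,4) @ cyc 16  [N]
hop 5: (2,5) @ cyc 20  [N]
hop 6: (2,6) @ cyc 24  [N]
hop 7: (2,7) @ cyc 28  [N]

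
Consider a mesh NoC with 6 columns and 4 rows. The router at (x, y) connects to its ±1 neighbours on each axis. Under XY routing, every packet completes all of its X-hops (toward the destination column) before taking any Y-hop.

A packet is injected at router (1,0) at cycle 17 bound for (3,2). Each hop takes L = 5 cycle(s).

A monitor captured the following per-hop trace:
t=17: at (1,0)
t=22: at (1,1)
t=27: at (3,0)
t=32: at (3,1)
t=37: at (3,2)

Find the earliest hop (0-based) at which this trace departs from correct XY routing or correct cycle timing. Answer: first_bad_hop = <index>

[1] (+0,+1) / 5c ⇒ BAD: Y-move but x=1≠3

first_bad_hop = 1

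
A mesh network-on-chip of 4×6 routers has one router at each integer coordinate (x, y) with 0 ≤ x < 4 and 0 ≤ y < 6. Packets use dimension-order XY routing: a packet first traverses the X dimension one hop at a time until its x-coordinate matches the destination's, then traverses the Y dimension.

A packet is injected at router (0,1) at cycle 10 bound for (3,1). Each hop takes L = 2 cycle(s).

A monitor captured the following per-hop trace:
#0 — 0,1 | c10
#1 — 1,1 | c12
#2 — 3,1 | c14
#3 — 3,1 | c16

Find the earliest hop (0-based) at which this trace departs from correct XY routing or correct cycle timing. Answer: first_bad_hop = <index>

first_bad_hop = 2

[1] (+1,+0) / 2c ⇒ ok
[2] (+2,+0) / 2c ⇒ BAD: non-unit step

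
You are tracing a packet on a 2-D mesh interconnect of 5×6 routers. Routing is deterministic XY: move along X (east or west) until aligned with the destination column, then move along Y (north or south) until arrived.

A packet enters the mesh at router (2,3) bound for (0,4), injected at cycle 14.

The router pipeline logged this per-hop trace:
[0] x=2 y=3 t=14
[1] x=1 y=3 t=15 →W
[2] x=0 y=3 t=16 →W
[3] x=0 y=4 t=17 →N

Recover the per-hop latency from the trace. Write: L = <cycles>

Δcyc across hop 0→1: 15 − 14 = 1.
Each hop adds L, hence L = 1.

L = 1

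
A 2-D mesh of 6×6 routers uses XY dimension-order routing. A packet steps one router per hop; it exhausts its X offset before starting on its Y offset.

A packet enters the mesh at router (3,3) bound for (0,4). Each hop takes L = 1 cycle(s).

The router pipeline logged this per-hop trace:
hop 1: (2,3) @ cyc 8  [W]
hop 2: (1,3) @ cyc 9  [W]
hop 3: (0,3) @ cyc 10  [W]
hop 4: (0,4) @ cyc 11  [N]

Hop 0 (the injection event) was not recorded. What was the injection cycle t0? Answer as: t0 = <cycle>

t0 = 7

cyc[1] = 8 and cyc[k] = t0 + k·L for every k.
t0 = cyc[1] − L = 8 − 1 = 7.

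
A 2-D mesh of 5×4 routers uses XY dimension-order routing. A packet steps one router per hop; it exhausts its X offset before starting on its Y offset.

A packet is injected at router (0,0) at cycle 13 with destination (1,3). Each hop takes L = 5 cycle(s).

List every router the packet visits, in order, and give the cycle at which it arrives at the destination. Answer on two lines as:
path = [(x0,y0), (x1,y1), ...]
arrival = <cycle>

path = [(0,0), (1,0), (1,1), (1,2), (1,3)]
arrival = 33

#0 — 0,0 | c13
#1 — 1,0 | c18 | E
#2 — 1,1 | c23 | N
#3 — 1,2 | c28 | N
#4 — 1,3 | c33 | N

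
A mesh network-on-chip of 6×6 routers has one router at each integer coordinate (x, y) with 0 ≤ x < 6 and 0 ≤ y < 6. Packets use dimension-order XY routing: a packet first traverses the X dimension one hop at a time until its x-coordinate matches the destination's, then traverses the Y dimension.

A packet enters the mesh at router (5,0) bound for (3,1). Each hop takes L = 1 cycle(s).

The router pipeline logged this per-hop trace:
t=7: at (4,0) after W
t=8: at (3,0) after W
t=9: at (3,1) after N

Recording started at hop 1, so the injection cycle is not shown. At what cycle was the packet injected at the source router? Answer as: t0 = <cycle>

t0 = 6

At hop 1 the cycle is 7; in general cyc_k = t0 + kL.
Therefore t0 = 7 − L = 6.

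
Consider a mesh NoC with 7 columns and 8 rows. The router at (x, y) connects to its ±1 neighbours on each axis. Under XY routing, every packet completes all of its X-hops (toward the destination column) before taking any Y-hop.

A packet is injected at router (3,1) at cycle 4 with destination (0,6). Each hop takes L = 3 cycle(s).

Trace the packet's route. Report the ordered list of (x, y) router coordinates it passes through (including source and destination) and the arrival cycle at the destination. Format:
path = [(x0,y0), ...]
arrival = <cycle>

src (3,1)  cyc=4
W→(2,1)  cyc=7
W→(1,1)  cyc=10
W→(0,1)  cyc=13
N→(0,2)  cyc=16
N→(0,3)  cyc=19
N→(0,4)  cyc=22
N→(0,5)  cyc=25
N→(0,6)  cyc=28

path = [(3,1), (2,1), (1,1), (0,1), (0,2), (0,3), (0,4), (0,5), (0,6)]
arrival = 28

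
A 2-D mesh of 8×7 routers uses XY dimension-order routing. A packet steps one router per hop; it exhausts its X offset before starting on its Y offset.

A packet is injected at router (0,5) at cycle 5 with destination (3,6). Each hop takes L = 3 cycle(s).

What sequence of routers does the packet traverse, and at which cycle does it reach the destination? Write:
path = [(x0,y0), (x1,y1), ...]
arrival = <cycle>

hop 0: (0,5) @ cyc 5
hop 1: (1,5) @ cyc 8  [E]
hop 2: (2,5) @ cyc 11  [E]
hop 3: (3,5) @ cyc 14  [E]
hop 4: (3,6) @ cyc 17  [N]

path = [(0,5), (1,5), (2,5), (3,5), (3,6)]
arrival = 17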